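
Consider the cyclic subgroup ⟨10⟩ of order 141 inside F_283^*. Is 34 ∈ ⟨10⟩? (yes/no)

yes

34 ∈ ⟨10⟩ iff 34^141 ≡ 1 (mod 283), since |⟨10⟩| = 141.
34^141 mod 283 = 1.
Since 1 = 1, 34 lies in the subgroup.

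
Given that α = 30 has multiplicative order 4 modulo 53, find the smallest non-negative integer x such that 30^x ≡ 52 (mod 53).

Successive powers of 30 modulo 53:
  30^0=1  30^1=30  30^2=52
So 30^2 ≡ 52 (mod 53), giving x = 2.

2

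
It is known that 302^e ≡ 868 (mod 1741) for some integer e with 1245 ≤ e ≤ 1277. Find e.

Compute 302^1245 mod 1741 = 1430, then multiply by 302 repeatedly:
  302^1245=1430  302^1246=92  302^1247=1669  302^1248=889  302^1249=364
  302^1250=245  302^1251=868
Found 868 at exponent 1251.

1251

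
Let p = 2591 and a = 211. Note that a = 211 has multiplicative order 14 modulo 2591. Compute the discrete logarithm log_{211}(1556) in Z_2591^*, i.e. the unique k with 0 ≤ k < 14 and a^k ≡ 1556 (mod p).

3

Successive powers of 211 modulo 2591:
  211^0=1  211^1=211  211^2=474  211^3=1556
So 211^3 ≡ 1556 (mod 2591), giving k = 3.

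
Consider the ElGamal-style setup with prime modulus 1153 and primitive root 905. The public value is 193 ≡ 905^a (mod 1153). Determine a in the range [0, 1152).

73

Baby-step giant-step with m = ceil(sqrt(1152)) = 34.
Baby table (905^j mod 1153 for j=0..33):
  0:1  1:905  2:395  3:45  4:370  5:480  6:872  7:508
  8:846  9:38  10:953  11:21  12:557  13:224  14:945  15:852
  16:856  17:1017  18:291  19:471  20:798  21:412  22:441  23:167
  24:92  25:244  26:597  27:681  28:603  29:346  30:667  31:616
  32:581  33:37
Giant step factor: 905^(-34) ≡ 1129 (mod 1153).
Scan 193·1129^i mod 1153 for i = 0, 1, …:
  i=0: 193   i=1: 1133   i=2: 480
Match at i=2, j=5: a = 2·34 + 5 = 73.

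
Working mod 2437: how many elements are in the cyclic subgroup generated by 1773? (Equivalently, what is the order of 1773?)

The order of 1773 must divide p − 1 = 2436 = 2^2 · 3 · 7 · 29.
Divisors: 1, 2, 3, 4, 6, 7, 12, 14, 21, 28, 29, 42, 58, 84, 87, 116, 174, 203, 348, 406, 609, 812, 1218, 2436.
Check each in increasing order: 1773^1 ≡ 1773;  1773^2 ≡ 2236;  1773^3 ≡ 1866;  1773^4 ≡ 1409;  1773^6 ≡ 1920;  1773^7 ≡ 2108;  1773^12 ≡ 1656;  1773^14 ≡ 1013;  1773^21 ≡ 592;  1773^28 ≡ 192;  1773^29 ≡ 1673;  1773^42 ≡ 1973;  1773^58 ≡ 1253;  1773^84 ≡ 840;  1773^87 ≡ 449;  1773^116 ≡ 581;  1773^174 ≡ 1767;  1773^203 ≡ 110;  1773^348 ≡ 492;  1773^406 ≡ 2352;  1773^609 ≡ 398;  1773^812 ≡ 2351;  1773^1218 ≡ 2436;  1773^2436 ≡ 1.
Smallest exponent giving 1 is 2436.

2436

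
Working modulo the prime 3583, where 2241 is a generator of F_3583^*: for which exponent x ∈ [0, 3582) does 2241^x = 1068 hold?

2282

Baby-step giant-step with m = ceil(sqrt(3582)) = 60.
Baby table (2241^j mod 3583 for j=0..59):
  0:1  1:2241  2:2298  3:1047  4:3045  5:1813  6:3394  7:2828
  8:2804  9:2765  10:1358  11:1311  12:3474  13:2958  14:328  15:533
  16:1314  17:3031  18:2686  19:3469  20:2502  21:3170  22:2464  23:421
  24:1132  25:48  26:78  27:2814  28:94  29:2840  30:1032  31:1677
  32:3173  33:2021  34:149  35:690  36:2017  37:1934  38:2247  39:1412
  40:503  41:2161  42:2168  43:3523  44:1694  45:1857  46:1674  47:33
  48:2293  49:591  50:2304  51:161  52:2501  53:929  54:166  55:2957
  56:1670  57:1818  58:267  59:3569
Giant step factor: 2241^(-60) ≡ 2323 (mod 3583).
Scan 1068·2323^i mod 3583 for i = 0, 1, …:
  i=0: 1068   i=1: 1528   i=2: 2374   i=3: 565
  i=4: 1117   i=5: 699   i=6: 678   i=7: 2057
  i=8: 2272   i=9: 97     …   i=37: 3257
  i=38: 2298
Match at i=38, j=2: x = 38·60 + 2 = 2282.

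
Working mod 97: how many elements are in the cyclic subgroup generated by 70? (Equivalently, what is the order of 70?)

16

The order of 70 must divide p − 1 = 96 = 2^5 · 3.
Divisors: 1, 2, 3, 4, 6, 8, 12, 16, 24, 32, 48, 96.
Check each in increasing order: 70^1 ≡ 70;  70^2 ≡ 50;  70^3 ≡ 8;  70^4 ≡ 75;  70^6 ≡ 64;  70^8 ≡ 96;  70^12 ≡ 22;  70^16 ≡ 1.
Smallest exponent giving 1 is 16.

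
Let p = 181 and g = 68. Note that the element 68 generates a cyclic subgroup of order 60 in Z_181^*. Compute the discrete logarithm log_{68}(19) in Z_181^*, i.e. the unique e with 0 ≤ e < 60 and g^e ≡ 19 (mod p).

15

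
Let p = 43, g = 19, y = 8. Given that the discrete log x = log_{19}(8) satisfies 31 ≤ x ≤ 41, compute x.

33

Compute 19^31 mod 43 = 3, then multiply by 19 repeatedly:
  19^31=3  19^32=14  19^33=8
Found 8 at exponent 33.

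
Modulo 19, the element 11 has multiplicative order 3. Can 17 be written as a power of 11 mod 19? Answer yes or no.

no

17 ∈ ⟨11⟩ iff 17^3 ≡ 1 (mod 19), since |⟨11⟩| = 3.
17^3 mod 19 = 11.
Since 11 ≠ 1, 17 does not lie in the subgroup.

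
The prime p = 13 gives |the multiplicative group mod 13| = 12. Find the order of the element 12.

2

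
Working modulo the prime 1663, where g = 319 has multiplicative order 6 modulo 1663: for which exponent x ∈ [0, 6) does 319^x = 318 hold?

2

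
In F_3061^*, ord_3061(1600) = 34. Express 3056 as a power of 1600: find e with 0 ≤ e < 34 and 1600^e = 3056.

22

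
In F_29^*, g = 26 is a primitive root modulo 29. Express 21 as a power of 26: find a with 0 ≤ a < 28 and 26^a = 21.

23

Successive powers of 26 modulo 29:
  26^0=1  26^1=26  26^2=9  26^3=2  26^4=23  26^5=18
  26^6=4  26^7=17  26^8=7  26^9=8  26^10=5  26^11=14
  26^12=16  26^13=10  26^14=28  26^15=3  26^16=20  26^17=27
  26^18=6  26^19=11  26^20=25  26^21=12  26^22=22  26^23=21
So 26^23 ≡ 21 (mod 29), giving a = 23.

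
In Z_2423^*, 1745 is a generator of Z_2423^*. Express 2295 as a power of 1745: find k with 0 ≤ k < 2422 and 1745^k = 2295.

2051

Baby-step giant-step with m = ceil(sqrt(2422)) = 50.
Baby table (1745^j mod 2423 for j=0..49):
  0:1  1:1745  2:1737  3:2315  4:534  5:1398  6:1972  7:480
  8:1665  9:248  10:1466  11:1905  12:2292  13:1590  14:215  15:2033
  16:313  17:1010  18:929  19:118  20:2378  21:1434  22:1794  23:14
  24:200  25:88  26:911  27:207  28:188  29:955  30:1874  31:1503
  32:1049  33:1140  34:17  35:589  36:453  37:587  38:1809  39:1959
  40:2025  41:891  42:1652  43:1793  44:692  45:886  46:196  47:377
  48:1232  49:639
Giant step factor: 1745^(-50) ≡ 959 (mod 2423).
Scan 2295·959^i mod 2423 for i = 0, 1, …:
  i=0: 2295   i=1: 821   i=2: 2287   i=3: 418
  i=4: 1067   i=5: 747   i=6: 1588   i=7: 1248
  i=8: 2293   i=9: 1326     …   i=40: 209
  i=41: 1745
Match at i=41, j=1: k = 41·50 + 1 = 2051.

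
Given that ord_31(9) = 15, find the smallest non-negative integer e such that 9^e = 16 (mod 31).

3

Successive powers of 9 modulo 31:
  9^0=1  9^1=9  9^2=19  9^3=16
So 9^3 ≡ 16 (mod 31), giving e = 3.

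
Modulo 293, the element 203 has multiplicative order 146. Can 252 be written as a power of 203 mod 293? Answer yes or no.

no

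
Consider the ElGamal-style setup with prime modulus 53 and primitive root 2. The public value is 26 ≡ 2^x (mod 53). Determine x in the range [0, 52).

25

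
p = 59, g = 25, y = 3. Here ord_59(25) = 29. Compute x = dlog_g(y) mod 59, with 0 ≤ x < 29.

Successive powers of 25 modulo 59:
  25^0=1  25^1=25  25^2=35  25^3=49  25^4=45  25^5=4
  25^6=41  25^7=22  25^8=19  25^9=3
So 25^9 ≡ 3 (mod 59), giving x = 9.

9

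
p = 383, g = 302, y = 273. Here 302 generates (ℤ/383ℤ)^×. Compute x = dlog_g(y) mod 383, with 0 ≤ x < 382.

119

Baby-step giant-step with m = ceil(sqrt(382)) = 20.
Baby table (302^j mod 383 for j=0..19):
  0:1  1:302  2:50  3:163  4:202  5:107  6:142  7:371
  8:206  9:166  10:342  11:257  12:248  13:211  14:144  15:209
  16:306  17:109  18:363  19:88
Giant step factor: 302^(-20) ≡ 18 (mod 383).
Scan 273·18^i mod 383 for i = 0, 1, …:
  i=0: 273   i=1: 318   i=2: 362   i=3: 5
  i=4: 90   i=5: 88
Match at i=5, j=19: x = 5·20 + 19 = 119.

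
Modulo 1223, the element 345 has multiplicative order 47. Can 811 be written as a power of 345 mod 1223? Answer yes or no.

no

811 ∈ ⟨345⟩ iff 811^47 ≡ 1 (mod 1223), since |⟨345⟩| = 47.
811^47 mod 1223 = 913.
Since 913 ≠ 1, 811 does not lie in the subgroup.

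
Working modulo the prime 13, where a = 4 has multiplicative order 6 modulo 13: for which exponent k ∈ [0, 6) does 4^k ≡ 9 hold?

4

Successive powers of 4 modulo 13:
  4^0=1  4^1=4  4^2=3  4^3=12  4^4=9
So 4^4 ≡ 9 (mod 13), giving k = 4.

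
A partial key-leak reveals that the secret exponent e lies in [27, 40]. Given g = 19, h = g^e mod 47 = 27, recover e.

32

Compute 19^27 mod 47 = 10, then multiply by 19 repeatedly:
  19^27=10  19^28=2  19^29=38  19^30=17  19^31=41
  19^32=27
Found 27 at exponent 32.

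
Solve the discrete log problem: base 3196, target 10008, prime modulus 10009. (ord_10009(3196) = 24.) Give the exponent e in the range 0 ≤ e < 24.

Successive powers of 3196 modulo 10009:
  3196^0=1  3196^1=3196  3196^2=5236  3196^3=9217  3196^4=1045  3196^5=6823
  3196^6=6706  3196^7=3107  3196^8=1044  3196^9=3627  3196^10=1470  3196^11=3899
  3196^12=10008
So 3196^12 ≡ 10008 (mod 10009), giving e = 12.

12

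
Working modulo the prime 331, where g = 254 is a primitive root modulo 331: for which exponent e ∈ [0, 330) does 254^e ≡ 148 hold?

Baby-step giant-step with m = ceil(sqrt(330)) = 19.
Baby table (254^j mod 331 for j=0..18):
  0:1  1:254  2:302  3:247  4:179  5:119  6:105  7:190
  8:265  9:117  10:259  11:248  12:102  13:90  14:21  15:38
  16:53  17:222  18:118
Giant step factor: 254^(-19) ≡ 311 (mod 331).
Scan 148·311^i mod 331 for i = 0, 1, …:
  i=0: 148   i=1: 19   i=2: 282   i=3: 318
  i=4: 260   i=5: 96   i=6: 66   i=7: 4
  i=8: 251   i=9: 276     …   i=14: 18
  i=15: 302
Match at i=15, j=2: e = 15·19 + 2 = 287.

287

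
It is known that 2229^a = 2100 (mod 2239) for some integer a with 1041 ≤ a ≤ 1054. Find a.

Compute 2229^1041 mod 2239 = 1366, then multiply by 2229 repeatedly:
  2229^1041=1366  2229^1042=2013  2229^1043=21  2229^1044=2029  2229^1045=2100
Found 2100 at exponent 1045.

1045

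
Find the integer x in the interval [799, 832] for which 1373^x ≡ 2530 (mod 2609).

818

Compute 1373^799 mod 2609 = 2245, then multiply by 1373 repeatedly:
  1373^799=2245  1373^800=1156  1373^801=916  1373^802=130  1373^803=1078
  1373^804=791  1373^805=699  1373^806=2224  1373^807=1022  1373^808=2173
  1373^809=1442  1373^810=2244  1373^811=2392  1373^812=2094  1373^813=2553
  1373^814=1382  1373^815=743  1373^816=20  1373^817=1370  1373^818=2530
Found 2530 at exponent 818.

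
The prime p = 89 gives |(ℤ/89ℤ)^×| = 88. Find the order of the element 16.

The order of 16 must divide p − 1 = 88 = 2^3 · 11.
Divisors: 1, 2, 4, 8, 11, 22, 44, 88.
Check each in increasing order: 16^1 ≡ 16;  16^2 ≡ 78;  16^4 ≡ 32;  16^8 ≡ 45;  16^11 ≡ 1.
Smallest exponent giving 1 is 11.

11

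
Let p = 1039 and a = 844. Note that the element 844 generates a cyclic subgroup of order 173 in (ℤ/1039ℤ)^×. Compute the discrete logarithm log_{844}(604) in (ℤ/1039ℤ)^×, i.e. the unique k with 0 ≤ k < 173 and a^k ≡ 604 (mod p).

Baby-step giant-step with m = ceil(sqrt(173)) = 14.
Baby table (844^j mod 1039 for j=0..13):
  0:1  1:844  2:621  3:468  4:172  5:747  6:834  7:493
  8:492  9:687  10:66  11:637  12:465  13:757
Giant step factor: 844^(-14) ≡ 1012 (mod 1039).
Scan 604·1012^i mod 1039 for i = 0, 1, …:
  i=0: 604   i=1: 316   i=2: 819   i=3: 745
  i=4: 665   i=5: 747
Match at i=5, j=5: k = 5·14 + 5 = 75.

75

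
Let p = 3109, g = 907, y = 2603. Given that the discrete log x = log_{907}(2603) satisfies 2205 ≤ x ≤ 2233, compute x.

2226

Compute 907^2205 mod 3109 = 553, then multiply by 907 repeatedly:
  907^2205=553  907^2206=1022  907^2207=472  907^2208=2171  907^2209=1100
  907^2210=2820  907^2211=2142  907^2212=2778  907^2213=1356  907^2214=1837
  907^2215=2844  907^2216=2147  907^2217=1095  907^2218=1394  907^2219=2104
  907^2220=2511  907^2221=1689  907^2222=2295  907^2223=1644  907^2224=1897
  907^2225=1302  907^2226=2603
Found 2603 at exponent 2226.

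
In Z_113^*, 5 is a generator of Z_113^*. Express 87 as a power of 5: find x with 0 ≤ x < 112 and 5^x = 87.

78

Baby-step giant-step with m = ceil(sqrt(112)) = 11.
Baby table (5^j mod 113 for j=0..10):
  0:1  1:5  2:25  3:12  4:60  5:74  6:31  7:42
  8:97  9:33  10:52
Giant step factor: 5^(-11) ≡ 10 (mod 113).
Scan 87·10^i mod 113 for i = 0, 1, …:
  i=0: 87   i=1: 79   i=2: 112   i=3: 103
  i=4: 13   i=5: 17   i=6: 57   i=7: 5
Match at i=7, j=1: x = 7·11 + 1 = 78.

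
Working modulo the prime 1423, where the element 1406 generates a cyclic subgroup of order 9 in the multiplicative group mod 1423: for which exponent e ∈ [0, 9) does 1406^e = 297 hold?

5

Successive powers of 1406 modulo 1423:
  1406^0=1  1406^1=1406  1406^2=289  1406^3=779  1406^4=987  1406^5=297
So 1406^5 ≡ 297 (mod 1423), giving e = 5.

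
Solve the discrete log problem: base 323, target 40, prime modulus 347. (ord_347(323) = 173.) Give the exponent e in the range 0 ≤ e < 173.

Baby-step giant-step with m = ceil(sqrt(173)) = 14.
Baby table (323^j mod 347 for j=0..13):
  0:1  1:323  2:229  3:56  4:44  5:332  6:13  7:35
  8:201  9:34  10:225  11:152  12:169  13:108
Giant step factor: 323^(-14) ≡ 281 (mod 347).
Scan 40·281^i mod 347 for i = 0, 1, …:
  i=0: 40   i=1: 136   i=2: 46   i=3: 87
  i=4: 157   i=5: 48   i=6: 302   i=7: 194
  i=8: 35
Match at i=8, j=7: e = 8·14 + 7 = 119.

119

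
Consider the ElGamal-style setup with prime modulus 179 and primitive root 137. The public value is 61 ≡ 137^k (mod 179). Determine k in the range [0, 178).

74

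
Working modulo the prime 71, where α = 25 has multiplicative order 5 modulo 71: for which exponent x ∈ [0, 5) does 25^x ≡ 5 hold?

Successive powers of 25 modulo 71:
  25^0=1  25^1=25  25^2=57  25^3=5
So 25^3 ≡ 5 (mod 71), giving x = 3.

3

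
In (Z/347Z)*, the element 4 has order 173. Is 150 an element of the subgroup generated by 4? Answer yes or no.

no

150 ∈ ⟨4⟩ iff 150^173 ≡ 1 (mod 347), since |⟨4⟩| = 173.
150^173 mod 347 = 346.
Since 346 ≠ 1, 150 does not lie in the subgroup.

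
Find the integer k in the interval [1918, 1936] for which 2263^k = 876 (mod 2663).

Compute 2263^1918 mod 2663 = 2242, then multiply by 2263 repeatedly:
  2263^1918=2242  2263^1919=631  2263^1920=585  2263^1921=344  2263^1922=876
Found 876 at exponent 1922.

1922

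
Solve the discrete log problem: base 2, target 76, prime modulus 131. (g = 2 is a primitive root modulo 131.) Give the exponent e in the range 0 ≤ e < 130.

37

Baby-step giant-step with m = ceil(sqrt(130)) = 12.
Baby table (2^j mod 131 for j=0..11):
  0:1  1:2  2:4  3:8  4:16  5:32  6:64  7:128
  8:125  9:119  10:107  11:83
Giant step factor: 2^(-12) ≡ 15 (mod 131).
Scan 76·15^i mod 131 for i = 0, 1, …:
  i=0: 76   i=1: 92   i=2: 70   i=3: 2
Match at i=3, j=1: e = 3·12 + 1 = 37.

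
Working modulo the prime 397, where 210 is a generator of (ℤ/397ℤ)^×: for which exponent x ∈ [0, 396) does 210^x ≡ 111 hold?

Baby-step giant-step with m = ceil(sqrt(396)) = 20.
Baby table (210^j mod 397 for j=0..19):
  0:1  1:210  2:33  3:181  4:295  5:18  6:207  7:197
  8:82  9:149  10:324  11:153  12:370  13:285  14:300  15:274
  16:372  17:308  18:366  19:239
Giant step factor: 210^(-20) ≡ 26 (mod 397).
Scan 111·26^i mod 397 for i = 0, 1, …:
  i=0: 111   i=1: 107   i=2: 3   i=3: 78
  i=4: 43   i=5: 324
Match at i=5, j=10: x = 5·20 + 10 = 110.

110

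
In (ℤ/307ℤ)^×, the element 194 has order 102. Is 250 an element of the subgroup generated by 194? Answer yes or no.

250 ∈ ⟨194⟩ iff 250^102 ≡ 1 (mod 307), since |⟨194⟩| = 102.
250^102 mod 307 = 1.
Since 1 = 1, 250 lies in the subgroup.

yes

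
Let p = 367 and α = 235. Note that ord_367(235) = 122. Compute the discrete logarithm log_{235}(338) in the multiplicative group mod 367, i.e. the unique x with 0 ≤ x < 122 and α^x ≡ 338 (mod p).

Baby-step giant-step with m = ceil(sqrt(122)) = 12.
Baby table (235^j mod 367 for j=0..11):
  0:1  1:235  2:175  3:21  4:164  5:5  6:74  7:141
  8:105  9:86  10:25  11:3
Giant step factor: 235^(-12) ≡ 329 (mod 367).
Scan 338·329^i mod 367 for i = 0, 1, …:
  i=0: 338   i=1: 1
Match at i=1, j=0: x = 1·12 + 0 = 12.

12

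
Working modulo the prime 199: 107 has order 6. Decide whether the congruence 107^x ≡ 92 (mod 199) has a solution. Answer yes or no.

92 ∈ ⟨107⟩ iff 92^6 ≡ 1 (mod 199), since |⟨107⟩| = 6.
92^6 mod 199 = 1.
Since 1 = 1, 92 lies in the subgroup.

yes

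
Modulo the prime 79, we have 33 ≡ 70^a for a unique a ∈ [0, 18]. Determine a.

Compute 70^0 mod 79 = 1, then multiply by 70 repeatedly:
  70^0=1  70^1=70  70^2=2  70^3=61  70^4=4
  70^5=43  70^6=8  70^7=7  70^8=16  70^9=14
  70^10=32  70^11=28  70^12=64  70^13=56  70^14=49
  70^15=33
Found 33 at exponent 15.

15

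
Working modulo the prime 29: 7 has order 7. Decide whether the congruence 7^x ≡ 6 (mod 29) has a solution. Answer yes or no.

⟨7⟩ has order 7; its elements mod 29 are {1, 7, 16, 20, 23, 24, 25}.
6 is not in this set.

no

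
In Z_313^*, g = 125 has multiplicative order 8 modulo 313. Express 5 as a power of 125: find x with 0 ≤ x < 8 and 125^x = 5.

3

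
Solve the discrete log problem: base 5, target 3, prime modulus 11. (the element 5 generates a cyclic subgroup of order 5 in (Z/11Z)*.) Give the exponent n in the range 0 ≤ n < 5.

2

Successive powers of 5 modulo 11:
  5^0=1  5^1=5  5^2=3
So 5^2 ≡ 3 (mod 11), giving n = 2.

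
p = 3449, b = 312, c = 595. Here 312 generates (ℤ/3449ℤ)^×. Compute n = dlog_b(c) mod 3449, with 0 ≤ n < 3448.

Baby-step giant-step with m = ceil(sqrt(3448)) = 59.
Baby table (312^j mod 3449 for j=0..58):
  0:1  1:312  2:772  3:2883  4:2756  5:1071  6:3048  7:2501
  8:838  9:2781  10:1973  11:1654  12:2147  13:758  14:1964  15:2295
  16:2097  17:2403  18:1303  19:3003  20:2257  21:588  22:659  23:2117
  24:1745  25:2947  26:2030  27:2193  28:1314  29:2986  30:402  31:1260
  32:3383  33:102  34:783  35:2866  36:901  37:1743  38:2323  39:486
  40:3325  41:2700  42:844  43:1204  44:3156  45:1707  46:1438  47:286
  48:3007  49:56  50:227  51:1844  52:2794  53:2580  54:1343  55:1687
  56:2096  57:2091  58:531
Giant step factor: 312^(-59) ≡ 891 (mod 3449).
Scan 595·891^i mod 3449 for i = 0, 1, …:
  i=0: 595   i=1: 2448   i=2: 1400   i=3: 2311
  i=4: 48   i=5: 1380   i=6: 1736   i=7: 1624
  i=8: 1853   i=9: 2401     …   i=40: 1201
  i=41: 901
Match at i=41, j=36: n = 41·59 + 36 = 2455.

2455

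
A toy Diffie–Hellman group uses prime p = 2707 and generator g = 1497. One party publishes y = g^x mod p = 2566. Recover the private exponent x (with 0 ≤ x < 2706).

1769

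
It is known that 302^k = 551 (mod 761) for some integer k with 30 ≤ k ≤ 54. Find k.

52

Compute 302^30 mod 761 = 752, then multiply by 302 repeatedly:
  302^30=752  302^31=326  302^32=283  302^33=234  302^34=656
  302^35=252  302^36=4  302^37=447  302^38=297  302^39=657
  302^40=554  302^41=649  302^42=421  302^43=55  302^44=629
  302^45=469  302^46=92  302^47=388  302^48=743  302^49=652
  302^50=566  302^51=468  302^52=551
Found 551 at exponent 52.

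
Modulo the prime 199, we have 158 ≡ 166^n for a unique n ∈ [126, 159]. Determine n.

140

Compute 166^126 mod 199 = 121, then multiply by 166 repeatedly:
  166^126=121  166^127=186  166^128=31  166^129=171  166^130=128
  166^131=154  166^132=92  166^133=148  166^134=91  166^135=181
  166^136=196  166^137=99  166^138=116  166^139=152  166^140=158
Found 158 at exponent 140.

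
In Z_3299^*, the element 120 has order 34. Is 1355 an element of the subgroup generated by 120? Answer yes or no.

yes

1355 ∈ ⟨120⟩ iff 1355^34 ≡ 1 (mod 3299), since |⟨120⟩| = 34.
1355^34 mod 3299 = 1.
Since 1 = 1, 1355 lies in the subgroup.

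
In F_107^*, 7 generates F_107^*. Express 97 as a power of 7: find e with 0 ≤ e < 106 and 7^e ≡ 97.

27

Baby-step giant-step with m = ceil(sqrt(106)) = 11.
Baby table (7^j mod 107 for j=0..10):
  0:1  1:7  2:49  3:22  4:47  5:8  6:56  7:71
  8:69  9:55  10:64
Giant step factor: 7^(-11) ≡ 91 (mod 107).
Scan 97·91^i mod 107 for i = 0, 1, …:
  i=0: 97   i=1: 53   i=2: 8
Match at i=2, j=5: e = 2·11 + 5 = 27.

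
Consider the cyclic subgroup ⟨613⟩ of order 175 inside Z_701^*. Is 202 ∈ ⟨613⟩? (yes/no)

no

202 ∈ ⟨613⟩ iff 202^175 ≡ 1 (mod 701), since |⟨613⟩| = 175.
202^175 mod 701 = 135.
Since 135 ≠ 1, 202 does not lie in the subgroup.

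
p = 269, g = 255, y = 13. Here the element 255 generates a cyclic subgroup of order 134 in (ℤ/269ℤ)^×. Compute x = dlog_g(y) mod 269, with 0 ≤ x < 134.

Baby-step giant-step with m = ceil(sqrt(134)) = 12.
Baby table (255^j mod 269 for j=0..11):
  0:1  1:255  2:196  3:215  4:218  5:176  6:226  7:64
  8:180  9:170  10:41  11:233
Giant step factor: 255^(-12) ≡ 87 (mod 269).
Scan 13·87^i mod 269 for i = 0, 1, …:
  i=0: 13   i=1: 55   i=2: 212   i=3: 152
  i=4: 43   i=5: 244   i=6: 246   i=7: 151
  i=8: 225   i=9: 207   i=10: 255
Match at i=10, j=1: x = 10·12 + 1 = 121.

121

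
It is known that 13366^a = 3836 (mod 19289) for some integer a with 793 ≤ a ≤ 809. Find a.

Compute 13366^793 mod 19289 = 5277, then multiply by 13366 repeatedly:
  13366^793=5277  13366^794=11798  13366^795=4493  13366^796=6781  13366^797=15124
  13366^798=17953  13366^799=4638  13366^800=15951  13366^801=19038  13366^802=1420
  13366^803=18633  13366^804=8399  13366^805=18343  13366^806=9348  13366^807=10515
  13366^808=3836
Found 3836 at exponent 808.

808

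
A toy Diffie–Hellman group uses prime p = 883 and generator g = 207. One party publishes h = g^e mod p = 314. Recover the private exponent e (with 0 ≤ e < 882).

Baby-step giant-step with m = ceil(sqrt(882)) = 30.
Baby table (207^j mod 883 for j=0..29):
  0:1  1:207  2:465  3:8  4:773  5:188  6:64  7:3
  8:621  9:512  10:24  11:553  12:564  13:192  14:9  15:97
  16:653  17:72  18:776  19:809  20:576  21:27  22:291  23:193
  24:216  25:562  26:661  27:845  28:81  29:873
Giant step factor: 207^(-30) ≡ 822 (mod 883).
Scan 314·822^i mod 883 for i = 0, 1, …:
  i=0: 314   i=1: 272   i=2: 185   i=3: 194
  i=4: 528   i=5: 463   i=6: 13   i=7: 90
  i=8: 691   i=9: 233     …   i=22: 769
  i=23: 773
Match at i=23, j=4: e = 23·30 + 4 = 694.

694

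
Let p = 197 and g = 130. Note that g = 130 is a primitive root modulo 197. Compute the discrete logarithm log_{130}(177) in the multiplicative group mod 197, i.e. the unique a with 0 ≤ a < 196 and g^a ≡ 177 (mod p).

63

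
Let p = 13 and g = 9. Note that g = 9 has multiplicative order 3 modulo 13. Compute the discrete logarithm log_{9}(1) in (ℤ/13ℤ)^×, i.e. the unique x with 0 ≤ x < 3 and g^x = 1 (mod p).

Successive powers of 9 modulo 13:
  9^0=1
So 9^0 ≡ 1 (mod 13), giving x = 0.

0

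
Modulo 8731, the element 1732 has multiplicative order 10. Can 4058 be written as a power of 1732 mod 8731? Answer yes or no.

yes

⟨1732⟩ has order 10; its elements mod 8731 are {1, 698, 1732, 3640, 4058, 4673, 5091, 6999, 8033, 8730}.
4058 is in this set.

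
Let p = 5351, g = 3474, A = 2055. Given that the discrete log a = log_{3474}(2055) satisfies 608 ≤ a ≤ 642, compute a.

Compute 3474^608 mod 5351 = 4806, then multiply by 3474 repeatedly:
  3474^608=4806  3474^609=924  3474^610=4727  3474^611=4730  3474^612=4450
  3474^613=261  3474^614=2395  3474^615=4776  3474^616=3724  3474^617=3809
  3474^618=4794  3474^619=2044  3474^620=79  3474^621=1545  3474^622=277
  3474^623=4469  3474^624=2055
Found 2055 at exponent 624.

624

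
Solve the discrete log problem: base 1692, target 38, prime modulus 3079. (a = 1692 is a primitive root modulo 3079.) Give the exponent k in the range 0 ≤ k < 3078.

2241

Baby-step giant-step with m = ceil(sqrt(3078)) = 56.
Baby table (1692^j mod 3079 for j=0..55):
  0:1  1:1692  2:2473  3:3034  4:835  5:2638  6:2025  7:2452
  8:1371  9:1245  10:504  11:2964  12:2476  13:1952  14:2096  15:2503
  16:1451  17:1129  18:1288  19:2443  20:1538  21:541  22:909  23:1607
  24:287  25:2201  26:1581  27:2480  28:2562  29:2751  30:2323  31:1712
  32:2444  33:151  34:3014  35:864  36:2442  37:2925  38:1147  39:954
  40:772  41:728  42:176  43:2208  44:1109  45:1317  46:2247  47:2438
  48:2315  49:492  50:1134  51:511  52:2492  53:1313  54:1637  55:1783
Giant step factor: 1692^(-56) ≡ 1007 (mod 3079).
Scan 38·1007^i mod 3079 for i = 0, 1, …:
  i=0: 38   i=1: 1318   i=2: 177   i=3: 2736
  i=4: 2526   i=5: 428   i=6: 3015   i=7: 211
  i=8: 26   i=9: 1550     …   i=39: 231
  i=40: 1692
Match at i=40, j=1: k = 40·56 + 1 = 2241.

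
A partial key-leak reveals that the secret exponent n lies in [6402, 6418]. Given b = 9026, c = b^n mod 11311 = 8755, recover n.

Compute 9026^6402 mod 11311 = 6486, then multiply by 9026 repeatedly:
  9026^6402=6486  9026^6403=8211  9026^6404=2814  9026^6405=5969  9026^6406=1901
  9026^6407=10950  9026^6408=10493  9026^6409=2815  9026^6410=3684  9026^6411=8755
Found 8755 at exponent 6411.

6411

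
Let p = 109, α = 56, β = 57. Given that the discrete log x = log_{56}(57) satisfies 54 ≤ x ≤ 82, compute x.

61

Compute 56^54 mod 109 = 108, then multiply by 56 repeatedly:
  56^54=108  56^55=53  56^56=25  56^57=92  56^58=29
  56^59=98  56^60=38  56^61=57
Found 57 at exponent 61.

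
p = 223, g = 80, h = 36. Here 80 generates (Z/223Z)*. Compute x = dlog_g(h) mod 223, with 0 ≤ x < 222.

46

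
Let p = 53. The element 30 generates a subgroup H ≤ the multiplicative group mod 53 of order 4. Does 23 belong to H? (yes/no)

yes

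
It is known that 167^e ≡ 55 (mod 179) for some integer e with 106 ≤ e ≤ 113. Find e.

Compute 167^106 mod 179 = 177, then multiply by 167 repeatedly:
  167^106=177  167^107=24  167^108=70  167^109=55
Found 55 at exponent 109.

109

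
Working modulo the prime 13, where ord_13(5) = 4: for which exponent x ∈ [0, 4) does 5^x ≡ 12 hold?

2

Successive powers of 5 modulo 13:
  5^0=1  5^1=5  5^2=12
So 5^2 ≡ 12 (mod 13), giving x = 2.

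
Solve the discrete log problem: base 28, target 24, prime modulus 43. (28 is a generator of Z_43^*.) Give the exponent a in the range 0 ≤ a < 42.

8

Successive powers of 28 modulo 43:
  28^0=1  28^1=28  28^2=10  28^3=22  28^4=14  28^5=5
  28^6=11  28^7=7  28^8=24
So 28^8 ≡ 24 (mod 43), giving a = 8.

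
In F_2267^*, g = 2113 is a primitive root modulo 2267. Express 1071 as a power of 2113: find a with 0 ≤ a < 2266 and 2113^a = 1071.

Baby-step giant-step with m = ceil(sqrt(2266)) = 48.
Baby table (2113^j mod 2267 for j=0..47):
  0:1  1:2113  2:1046  3:2140  4:1422  5:911  6:260  7:766
  8:2187  9:985  10:199  11:1092  12:1857  13:1931  14:1870  15:2196
  16:1866  17:545  18:2216  19:1053  20:1062  21:1943  22:22  23:1146
  24:342  25:1740  26:1813  27:1906  28:1186  29:983  30:507  31:1267
  32:2111  33:1354  34:48  35:1676  36:334  37:705  38:246  39:655
  40:1145  41:496  42:694  43:1940  44:484  45:275  46:723  47:2008
Giant step factor: 2113^(-48) ≡ 1683 (mod 2267).
Scan 1071·1683^i mod 2267 for i = 0, 1, …:
  i=0: 1071   i=1: 228   i=2: 601   i=3: 401
  i=4: 1584   i=5: 2147   i=6: 2070   i=7: 1698
  i=8: 1314   i=9: 1137     …   i=25: 904
  i=26: 275
Match at i=26, j=45: a = 26·48 + 45 = 1293.

1293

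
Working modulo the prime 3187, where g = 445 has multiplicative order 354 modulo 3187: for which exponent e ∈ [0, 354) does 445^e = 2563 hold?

349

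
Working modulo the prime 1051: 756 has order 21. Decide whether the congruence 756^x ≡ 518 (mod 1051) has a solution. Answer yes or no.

518 ∈ ⟨756⟩ iff 518^21 ≡ 1 (mod 1051), since |⟨756⟩| = 21.
518^21 mod 1051 = 409.
Since 409 ≠ 1, 518 does not lie in the subgroup.

no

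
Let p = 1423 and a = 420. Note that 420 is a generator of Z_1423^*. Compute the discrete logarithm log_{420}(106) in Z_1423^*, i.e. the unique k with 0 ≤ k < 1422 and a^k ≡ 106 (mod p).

1125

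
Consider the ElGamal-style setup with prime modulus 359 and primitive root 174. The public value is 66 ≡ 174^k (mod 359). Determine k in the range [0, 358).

Baby-step giant-step with m = ceil(sqrt(358)) = 19.
Baby table (174^j mod 359 for j=0..18):
  0:1  1:174  2:120  3:58  4:40  5:139  6:133  7:166
  8:164  9:175  10:294  11:178  12:98  13:179  14:272  15:299
  16:330  17:339  18:110
Giant step factor: 174^(-19) ≡ 305 (mod 359).
Scan 66·305^i mod 359 for i = 0, 1, …:
  i=0: 66   i=1: 26   i=2: 32   i=3: 67
  i=4: 331   i=5: 76   i=6: 204   i=7: 113
  i=8: 1
Match at i=8, j=0: k = 8·19 + 0 = 152.

152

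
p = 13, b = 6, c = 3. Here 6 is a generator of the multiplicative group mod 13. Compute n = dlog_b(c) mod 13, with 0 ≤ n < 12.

Successive powers of 6 modulo 13:
  6^0=1  6^1=6  6^2=10  6^3=8  6^4=9  6^5=2
  6^6=12  6^7=7  6^8=3
So 6^8 ≡ 3 (mod 13), giving n = 8.

8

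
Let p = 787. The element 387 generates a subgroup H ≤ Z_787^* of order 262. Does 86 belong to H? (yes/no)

no

86 ∈ ⟨387⟩ iff 86^262 ≡ 1 (mod 787), since |⟨387⟩| = 262.
86^262 mod 787 = 379.
Since 379 ≠ 1, 86 does not lie in the subgroup.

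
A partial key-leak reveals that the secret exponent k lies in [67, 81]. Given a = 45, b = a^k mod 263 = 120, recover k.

Compute 45^67 mod 263 = 165, then multiply by 45 repeatedly:
  45^67=165  45^68=61  45^69=115  45^70=178  45^71=120
Found 120 at exponent 71.

71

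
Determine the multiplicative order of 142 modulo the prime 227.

The order of 142 must divide p − 1 = 226 = 2 · 113.
Divisors: 1, 2, 113, 226.
Check each in increasing order: 142^1 ≡ 142;  142^2 ≡ 188;  142^113 ≡ 226;  142^226 ≡ 1.
Smallest exponent giving 1 is 226.

226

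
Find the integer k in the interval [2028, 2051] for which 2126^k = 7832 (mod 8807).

2044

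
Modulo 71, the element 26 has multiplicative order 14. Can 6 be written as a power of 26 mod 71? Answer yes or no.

no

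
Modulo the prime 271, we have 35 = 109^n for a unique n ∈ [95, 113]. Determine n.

96

Compute 109^95 mod 271 = 239, then multiply by 109 repeatedly:
  109^95=239  109^96=35
Found 35 at exponent 96.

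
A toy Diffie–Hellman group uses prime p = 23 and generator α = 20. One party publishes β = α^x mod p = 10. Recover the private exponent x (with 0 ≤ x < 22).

5

Successive powers of 20 modulo 23:
  20^0=1  20^1=20  20^2=9  20^3=19  20^4=12  20^5=10
So 20^5 ≡ 10 (mod 23), giving x = 5.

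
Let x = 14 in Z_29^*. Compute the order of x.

28

The order of 14 must divide p − 1 = 28 = 2^2 · 7.
Divisors: 1, 2, 4, 7, 14, 28.
Check each in increasing order: 14^1 ≡ 14;  14^2 ≡ 22;  14^4 ≡ 20;  14^7 ≡ 12;  14^14 ≡ 28;  14^28 ≡ 1.
Smallest exponent giving 1 is 28.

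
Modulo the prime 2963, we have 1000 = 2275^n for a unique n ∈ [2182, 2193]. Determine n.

Compute 2275^2182 mod 2963 = 674, then multiply by 2275 repeatedly:
  2275^2182=674  2275^2183=1479  2275^2184=1720  2275^2185=1840  2275^2186=2244
  2275^2187=2814  2275^2188=1770  2275^2189=33  2275^2190=1000
Found 1000 at exponent 2190.

2190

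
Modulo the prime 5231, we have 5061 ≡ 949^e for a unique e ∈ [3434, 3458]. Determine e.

3452

Compute 949^3434 mod 5231 = 1235, then multiply by 949 repeatedly:
  949^3434=1235  949^3435=271  949^3436=860  949^3437=104  949^3438=4538
  949^3439=1449  949^3440=4579  949^3441=3741  949^3442=3591  949^3443=2478
  949^3444=2903  949^3445=3441  949^3446=1365  949^3447=3328  949^3448=3979
  949^3449=4520  949^3450=60  949^3451=4630  949^3452=5061
Found 5061 at exponent 3452.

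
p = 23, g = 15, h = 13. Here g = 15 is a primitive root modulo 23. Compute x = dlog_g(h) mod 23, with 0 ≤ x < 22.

6

Successive powers of 15 modulo 23:
  15^0=1  15^1=15  15^2=18  15^3=17  15^4=2  15^5=7
  15^6=13
So 15^6 ≡ 13 (mod 23), giving x = 6.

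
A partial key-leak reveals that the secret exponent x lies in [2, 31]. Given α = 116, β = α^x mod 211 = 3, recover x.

13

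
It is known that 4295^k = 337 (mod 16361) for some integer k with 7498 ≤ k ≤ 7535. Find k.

7535

Compute 4295^7498 mod 16361 = 1759, then multiply by 4295 repeatedly:
  4295^7498=1759  4295^7499=12484  4295^7500=3783  4295^7501=1512  4295^7502=15084
  4295^7503=12581  4295^7504=11373  4295^7505=9450  4295^7506=12470  4295^7507=9097
  4295^7508=1547  4295^7509=1799  4295^7510=4313  4295^7511=3683  4295^7512=13759
  4295^7513=15334  4295^7514=6505  4295^7515=10748  4295^7516=8279  4295^7517=5852
  4295^7518=3844  4295^7519=1731  4295^7520=6751  4295^7521=3853  4295^7522=7664
  4295^7523=14909  4295^7524=13562  4295^7525=3630  4295^7526=15178  4295^7527=7286
  4295^7528=11138  4295^7529=14507  4295^7530=4877  4295^7531=4635  4295^7532=12349
  4295^7533=12954  4295^7534=10030  4295^7535=337
Found 337 at exponent 7535.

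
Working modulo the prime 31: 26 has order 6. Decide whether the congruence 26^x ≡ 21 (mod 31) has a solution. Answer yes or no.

⟨26⟩ has order 6; its elements mod 31 are {1, 5, 6, 25, 26, 30}.
21 is not in this set.

no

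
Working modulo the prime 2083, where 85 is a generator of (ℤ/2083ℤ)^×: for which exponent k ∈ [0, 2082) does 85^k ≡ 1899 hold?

Baby-step giant-step with m = ceil(sqrt(2082)) = 46.
Baby table (85^j mod 2083 for j=0..45):
  0:1  1:85  2:976  3:1723  4:645  5:667  6:454  7:1096
  8:1508  9:1117  10:1210  11:783  12:1982  13:1830  14:1408  15:949
  16:1511  17:1372  18:2055  19:1786  20:1834  21:1748  22:687  23:71
  24:1869  25:557  26:1519  27:2052  28:1531  29:989  30:745  31:835
  32:153  33:507  34:1435  35:1161  36:784  37:2067  38:723  39:1048
  40:1594  41:95  42:1826  43:1068  44:1211  45:868
Giant step factor: 85^(-46) ≡ 1495 (mod 2083).
Scan 1899·1495^i mod 2083 for i = 0, 1, …:
  i=0: 1899   i=1: 1959   i=2: 7   i=3: 50
  i=4: 1845   i=5: 383   i=6: 1843   i=7: 1559
  i=8: 1911   i=9: 1152     …   i=34: 1316
  i=35: 1068
Match at i=35, j=43: k = 35·46 + 43 = 1653.

1653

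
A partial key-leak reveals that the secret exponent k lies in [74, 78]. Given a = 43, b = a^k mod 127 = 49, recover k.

76

Compute 43^74 mod 127 = 15, then multiply by 43 repeatedly:
  43^74=15  43^75=10  43^76=49
Found 49 at exponent 76.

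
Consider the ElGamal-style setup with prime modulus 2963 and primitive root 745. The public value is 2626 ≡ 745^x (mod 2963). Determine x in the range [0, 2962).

2122

Baby-step giant-step with m = ceil(sqrt(2962)) = 55.
Baby table (745^j mod 2963 for j=0..54):
  0:1  1:745  2:944  3:1049  4:2236  5:614  6:1128  7:1831
  8:1115  9:1035  10:695  11:2213  12:1257  13:157  14:1408  15:58
  16:1728  17:1418  18:1582  19:2279  20:56  21:238  22:2493  23:2447
  24:770  25:1791  26:945  27:1794  28:217  29:1663  30:401  31:2445
  32:2243  33:2866  34:1810  35:285  36:1952  37:2370  38:2665  39:215
  40:173  41:1476  42:347  43:734  44:1638  45:2517  46:2549  47:2685
  48:300  49:1275  50:1715  51:622  52:1162  53:494  54:618
Giant step factor: 745^(-55) ≡ 1651 (mod 2963).
Scan 2626·1651^i mod 2963 for i = 0, 1, …:
  i=0: 2626   i=1: 657   i=2: 249   i=3: 2205
  i=4: 1891   i=5: 2002   i=6: 1557   i=7: 1686
  i=8: 1329   i=9: 1559     …   i=37: 2277
  i=38: 2243
Match at i=38, j=32: x = 38·55 + 32 = 2122.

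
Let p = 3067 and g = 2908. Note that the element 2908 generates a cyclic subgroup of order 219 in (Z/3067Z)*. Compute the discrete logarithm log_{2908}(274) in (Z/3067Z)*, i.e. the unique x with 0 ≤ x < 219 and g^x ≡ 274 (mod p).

Baby-step giant-step with m = ceil(sqrt(219)) = 15.
Baby table (2908^j mod 3067 for j=0..14):
  0:1  1:2908  2:745  3:1158  4:2965  5:883  6:685  7:1497
  8:1203  9:1944  10:671  11:656  12:3041  13:1067  14:2099
Giant step factor: 2908^(-15) ≡ 1981 (mod 3067).
Scan 274·1981^i mod 3067 for i = 0, 1, …:
  i=0: 274   i=1: 3002   i=2: 49   i=3: 1992
  i=4: 1990   i=5: 1095   i=6: 826   i=7: 1595
  i=8: 685
Match at i=8, j=6: x = 8·15 + 6 = 126.

126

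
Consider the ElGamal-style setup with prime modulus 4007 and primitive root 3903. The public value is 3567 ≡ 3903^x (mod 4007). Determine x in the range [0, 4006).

Baby-step giant-step with m = ceil(sqrt(4006)) = 64.
Baby table (3903^j mod 4007 for j=0..63):
  0:1  1:3903  2:2802  3:1103  4:1491  5:1209  6:2488  7:1703
  8:3203  9:3476  10:3133  11:2742  12:3336  13:1665  14:3148  15:1182
  16:1289  17:2182  18:1471  19:3289  20:2546  21:3685  22:1432  23:3338
  24:1457  25:738  26:3388  27:264  28:593  29:2440  30:2688  31:938
  32:2623  33:3691  34:808  35:115  36:61  37:1670  38:2628  39:3171
  40:2797  41:1623  42:3509  43:3708  44:3047  45:3672  46:2784  47:2975
  48:3146  49:1390  50:3699  51:3983  52:2496  53:871  54:1577  55:279
  56:3040  57:393  58:3205  59:3268  60:723  61:941  62:2311  63:76
Giant step factor: 3903^(-64) ≡ 255 (mod 4007).
Scan 3567·255^i mod 4007 for i = 0, 1, …:
  i=0: 3567   i=1: 4003   i=2: 2987   i=3: 355
  i=4: 2371   i=5: 3555   i=6: 943   i=7: 45
  i=8: 3461   i=9: 1015     …   i=61: 3008
  i=62: 1703
Match at i=62, j=7: x = 62·64 + 7 = 3975.

3975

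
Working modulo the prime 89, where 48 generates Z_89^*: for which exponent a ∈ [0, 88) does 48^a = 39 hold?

64

Baby-step giant-step with m = ceil(sqrt(88)) = 10.
Baby table (48^j mod 89 for j=0..9):
  0:1  1:48  2:79  3:54  4:11  5:83  6:68  7:60
  8:32  9:23
Giant step factor: 48^(-10) ≡ 47 (mod 89).
Scan 39·47^i mod 89 for i = 0, 1, …:
  i=0: 39   i=1: 53   i=2: 88   i=3: 42
  i=4: 16   i=5: 40   i=6: 11
Match at i=6, j=4: a = 6·10 + 4 = 64.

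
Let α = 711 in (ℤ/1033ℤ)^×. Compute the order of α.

344

The order of 711 must divide p − 1 = 1032 = 2^3 · 3 · 43.
Divisors: 1, 2, 3, 4, 6, 8, 12, 24, 43, 86, 129, 172, 258, 344, 516, 1032.
Check each in increasing order: 711^1 ≡ 711;  711^2 ≡ 384;  711^3 ≡ 312;  711^4 ≡ 770;  711^6 ≡ 242;  711^8 ≡ 991;  711^12 ≡ 716;  711^24 ≡ 288;  711^43 ≡ 398;  711^86 ≡ 355;  711^129 ≡ 802;  711^172 ≡ 1032;  711^258 ≡ 678;  711^344 ≡ 1.
Smallest exponent giving 1 is 344.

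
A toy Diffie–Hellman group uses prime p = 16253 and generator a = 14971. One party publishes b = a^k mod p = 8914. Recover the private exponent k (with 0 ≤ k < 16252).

16250

Baby-step giant-step with m = ceil(sqrt(16252)) = 128.
Baby table (14971^j mod 16253 for j=0..127):
  0:1  1:14971  2:1971  3:8646  4:374  5:8122  6:5769  7:15510
  8:9852  9:14570  10:12210  11:14672  12:11470  13:4425  14:15700  15:10067
  16:15241  17:13397  18:4467  19:10615  20:11584  21:4554  22:12852  23:4278
  24:9118  25:12884  26:12013  27:7178  28:13255  29:7728  30:7034  31:2827
  32:205  33:13491  34:13983  35:853  36:11658  37:7204  38:12429  39:10215
  40:4288  41:12551  42:88  43:955  44:10918  45:13210  46:406  47:15857
  48:3829  49:15881  50:5567  51:14426  52:1782  53:7149  54:1674  55:15581
  56:95  57:8234  58:8462  59:8720  60:3024  61:7699  62:11706  63:10680
  64:9519  65:2645  66:5987  67:12335  68:699  69:14050  70:12477  71:13691
  72:1378  73:4981  74:1787  75:739  76:11529  77:10052  78:1965  79:85
  80:4801  81:5005  82:3525  83:15537  84:7744  85:2775  86:1857  87:8517
  88:3222  89:13911  90:11892  91:16023  92:2306  93:1754  94:10539  95:11498
  96:1035  97:5876  98:8360  99:9460  100:13271  101:3469  102:6064  103:11139
  104:6189  105:13419  106:8769  107:5218  108:6760  109:12782  110:12753  111:1172
  112:9025  113:2086  114:7493  115:15750  116:10979  117:20  118:6866  119:6914
  120:10390  121:7480  122:16163  123:1609  124:1393  125:2004  126:15099  127:405
Giant step factor: 14971^(-128) ≡ 1119 (mod 16253).
Scan 8914·1119^i mod 16253 for i = 0, 1, …:
  i=0: 8914   i=1: 11677   i=2: 15404   i=3: 8896
  i=4: 7788   i=5: 3164   i=6: 13615   i=7: 6124
  i=8: 10243   i=9: 3552     …   i=125: 1525
  i=126: 16163
Match at i=126, j=122: k = 126·128 + 122 = 16250.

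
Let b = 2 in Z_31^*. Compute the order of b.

5

The order of 2 must divide p − 1 = 30 = 2 · 3 · 5.
Divisors: 1, 2, 3, 5, 6, 10, 15, 30.
Check each in increasing order: 2^1 ≡ 2;  2^2 ≡ 4;  2^3 ≡ 8;  2^5 ≡ 1.
Smallest exponent giving 1 is 5.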